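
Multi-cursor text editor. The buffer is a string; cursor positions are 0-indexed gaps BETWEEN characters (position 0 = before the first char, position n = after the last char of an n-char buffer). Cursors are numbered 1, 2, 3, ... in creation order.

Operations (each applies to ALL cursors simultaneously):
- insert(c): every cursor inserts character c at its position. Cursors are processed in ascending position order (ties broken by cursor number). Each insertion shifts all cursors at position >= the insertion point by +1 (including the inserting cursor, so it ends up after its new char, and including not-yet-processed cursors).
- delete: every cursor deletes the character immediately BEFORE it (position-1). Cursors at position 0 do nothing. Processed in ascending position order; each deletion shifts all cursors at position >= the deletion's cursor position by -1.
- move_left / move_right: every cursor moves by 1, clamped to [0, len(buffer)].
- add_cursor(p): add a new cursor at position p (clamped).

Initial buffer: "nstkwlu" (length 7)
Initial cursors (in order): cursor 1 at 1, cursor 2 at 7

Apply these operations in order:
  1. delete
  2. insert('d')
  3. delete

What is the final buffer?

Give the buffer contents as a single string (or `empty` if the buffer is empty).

Answer: stkwl

Derivation:
After op 1 (delete): buffer="stkwl" (len 5), cursors c1@0 c2@5, authorship .....
After op 2 (insert('d')): buffer="dstkwld" (len 7), cursors c1@1 c2@7, authorship 1.....2
After op 3 (delete): buffer="stkwl" (len 5), cursors c1@0 c2@5, authorship .....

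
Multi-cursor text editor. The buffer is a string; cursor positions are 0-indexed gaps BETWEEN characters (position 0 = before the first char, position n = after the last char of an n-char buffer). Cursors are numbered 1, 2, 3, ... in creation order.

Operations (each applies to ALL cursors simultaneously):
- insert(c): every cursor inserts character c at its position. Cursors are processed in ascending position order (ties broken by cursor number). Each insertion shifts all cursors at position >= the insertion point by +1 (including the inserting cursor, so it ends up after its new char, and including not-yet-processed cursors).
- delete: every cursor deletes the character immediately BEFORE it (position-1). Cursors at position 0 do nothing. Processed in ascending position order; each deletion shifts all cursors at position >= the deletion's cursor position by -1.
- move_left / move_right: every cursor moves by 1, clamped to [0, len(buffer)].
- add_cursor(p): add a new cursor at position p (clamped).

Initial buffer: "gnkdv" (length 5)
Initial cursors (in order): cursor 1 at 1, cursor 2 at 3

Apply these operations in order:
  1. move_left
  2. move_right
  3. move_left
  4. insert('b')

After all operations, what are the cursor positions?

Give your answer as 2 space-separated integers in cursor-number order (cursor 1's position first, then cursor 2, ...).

After op 1 (move_left): buffer="gnkdv" (len 5), cursors c1@0 c2@2, authorship .....
After op 2 (move_right): buffer="gnkdv" (len 5), cursors c1@1 c2@3, authorship .....
After op 3 (move_left): buffer="gnkdv" (len 5), cursors c1@0 c2@2, authorship .....
After op 4 (insert('b')): buffer="bgnbkdv" (len 7), cursors c1@1 c2@4, authorship 1..2...

Answer: 1 4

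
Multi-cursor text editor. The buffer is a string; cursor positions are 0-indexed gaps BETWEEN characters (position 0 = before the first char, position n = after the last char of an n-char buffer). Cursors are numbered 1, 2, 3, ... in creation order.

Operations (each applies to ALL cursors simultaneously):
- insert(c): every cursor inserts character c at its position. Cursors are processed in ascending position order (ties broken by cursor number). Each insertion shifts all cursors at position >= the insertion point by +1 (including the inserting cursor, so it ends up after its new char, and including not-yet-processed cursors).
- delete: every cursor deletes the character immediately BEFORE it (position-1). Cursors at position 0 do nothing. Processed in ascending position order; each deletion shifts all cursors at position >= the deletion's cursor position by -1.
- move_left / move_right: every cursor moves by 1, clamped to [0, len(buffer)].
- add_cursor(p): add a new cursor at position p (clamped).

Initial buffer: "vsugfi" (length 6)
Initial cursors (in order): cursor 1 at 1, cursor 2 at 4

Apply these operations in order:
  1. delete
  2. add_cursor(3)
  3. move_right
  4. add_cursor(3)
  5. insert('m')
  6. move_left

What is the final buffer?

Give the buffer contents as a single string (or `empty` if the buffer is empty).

Answer: smufmmim

Derivation:
After op 1 (delete): buffer="sufi" (len 4), cursors c1@0 c2@2, authorship ....
After op 2 (add_cursor(3)): buffer="sufi" (len 4), cursors c1@0 c2@2 c3@3, authorship ....
After op 3 (move_right): buffer="sufi" (len 4), cursors c1@1 c2@3 c3@4, authorship ....
After op 4 (add_cursor(3)): buffer="sufi" (len 4), cursors c1@1 c2@3 c4@3 c3@4, authorship ....
After op 5 (insert('m')): buffer="smufmmim" (len 8), cursors c1@2 c2@6 c4@6 c3@8, authorship .1..24.3
After op 6 (move_left): buffer="smufmmim" (len 8), cursors c1@1 c2@5 c4@5 c3@7, authorship .1..24.3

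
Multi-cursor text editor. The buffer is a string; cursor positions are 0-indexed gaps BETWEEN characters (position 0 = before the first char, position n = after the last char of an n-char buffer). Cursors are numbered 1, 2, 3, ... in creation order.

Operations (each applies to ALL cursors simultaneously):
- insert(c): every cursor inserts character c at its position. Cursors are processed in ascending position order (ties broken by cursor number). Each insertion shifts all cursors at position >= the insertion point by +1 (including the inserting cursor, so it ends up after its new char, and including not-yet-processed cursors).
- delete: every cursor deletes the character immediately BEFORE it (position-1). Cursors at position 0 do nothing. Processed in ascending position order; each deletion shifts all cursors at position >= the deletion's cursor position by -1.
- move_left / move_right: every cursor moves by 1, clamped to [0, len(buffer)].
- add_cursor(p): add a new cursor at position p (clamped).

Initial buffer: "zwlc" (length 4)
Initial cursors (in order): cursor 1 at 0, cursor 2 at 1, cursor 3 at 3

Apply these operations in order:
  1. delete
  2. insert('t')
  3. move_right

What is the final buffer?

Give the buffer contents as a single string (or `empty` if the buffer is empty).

After op 1 (delete): buffer="wc" (len 2), cursors c1@0 c2@0 c3@1, authorship ..
After op 2 (insert('t')): buffer="ttwtc" (len 5), cursors c1@2 c2@2 c3@4, authorship 12.3.
After op 3 (move_right): buffer="ttwtc" (len 5), cursors c1@3 c2@3 c3@5, authorship 12.3.

Answer: ttwtc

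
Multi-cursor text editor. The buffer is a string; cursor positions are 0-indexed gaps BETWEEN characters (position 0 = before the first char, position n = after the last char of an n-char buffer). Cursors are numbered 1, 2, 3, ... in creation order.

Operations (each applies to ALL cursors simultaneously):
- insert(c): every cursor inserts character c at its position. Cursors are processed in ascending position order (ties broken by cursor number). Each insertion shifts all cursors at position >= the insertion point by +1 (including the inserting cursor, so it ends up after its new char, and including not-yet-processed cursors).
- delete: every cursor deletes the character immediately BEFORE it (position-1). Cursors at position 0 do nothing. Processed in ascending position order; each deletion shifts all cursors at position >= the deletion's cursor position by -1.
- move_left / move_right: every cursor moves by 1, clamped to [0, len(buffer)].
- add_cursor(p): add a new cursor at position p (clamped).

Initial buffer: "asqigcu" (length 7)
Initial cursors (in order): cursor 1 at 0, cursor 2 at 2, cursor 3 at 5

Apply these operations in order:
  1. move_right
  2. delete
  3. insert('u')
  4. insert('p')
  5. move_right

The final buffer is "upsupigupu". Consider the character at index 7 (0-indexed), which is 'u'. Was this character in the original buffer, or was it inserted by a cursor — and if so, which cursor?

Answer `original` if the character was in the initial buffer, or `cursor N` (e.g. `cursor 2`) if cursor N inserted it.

After op 1 (move_right): buffer="asqigcu" (len 7), cursors c1@1 c2@3 c3@6, authorship .......
After op 2 (delete): buffer="sigu" (len 4), cursors c1@0 c2@1 c3@3, authorship ....
After op 3 (insert('u')): buffer="usuiguu" (len 7), cursors c1@1 c2@3 c3@6, authorship 1.2..3.
After op 4 (insert('p')): buffer="upsupigupu" (len 10), cursors c1@2 c2@5 c3@9, authorship 11.22..33.
After op 5 (move_right): buffer="upsupigupu" (len 10), cursors c1@3 c2@6 c3@10, authorship 11.22..33.
Authorship (.=original, N=cursor N): 1 1 . 2 2 . . 3 3 .
Index 7: author = 3

Answer: cursor 3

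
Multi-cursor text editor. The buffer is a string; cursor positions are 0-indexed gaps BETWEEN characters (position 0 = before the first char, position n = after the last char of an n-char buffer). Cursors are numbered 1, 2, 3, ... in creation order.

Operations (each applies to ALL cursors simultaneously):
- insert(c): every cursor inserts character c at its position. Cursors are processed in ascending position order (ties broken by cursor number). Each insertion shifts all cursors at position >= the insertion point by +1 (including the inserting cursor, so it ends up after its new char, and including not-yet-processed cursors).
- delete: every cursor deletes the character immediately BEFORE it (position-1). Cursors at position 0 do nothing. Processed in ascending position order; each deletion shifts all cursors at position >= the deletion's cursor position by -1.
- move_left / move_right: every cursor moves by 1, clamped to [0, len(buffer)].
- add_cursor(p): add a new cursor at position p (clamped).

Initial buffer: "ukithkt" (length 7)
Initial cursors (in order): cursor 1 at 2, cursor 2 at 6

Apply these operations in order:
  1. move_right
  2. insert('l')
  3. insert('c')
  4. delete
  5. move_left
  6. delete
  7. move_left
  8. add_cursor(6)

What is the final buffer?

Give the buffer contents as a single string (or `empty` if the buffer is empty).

After op 1 (move_right): buffer="ukithkt" (len 7), cursors c1@3 c2@7, authorship .......
After op 2 (insert('l')): buffer="ukilthktl" (len 9), cursors c1@4 c2@9, authorship ...1....2
After op 3 (insert('c')): buffer="ukilcthktlc" (len 11), cursors c1@5 c2@11, authorship ...11....22
After op 4 (delete): buffer="ukilthktl" (len 9), cursors c1@4 c2@9, authorship ...1....2
After op 5 (move_left): buffer="ukilthktl" (len 9), cursors c1@3 c2@8, authorship ...1....2
After op 6 (delete): buffer="uklthkl" (len 7), cursors c1@2 c2@6, authorship ..1...2
After op 7 (move_left): buffer="uklthkl" (len 7), cursors c1@1 c2@5, authorship ..1...2
After op 8 (add_cursor(6)): buffer="uklthkl" (len 7), cursors c1@1 c2@5 c3@6, authorship ..1...2

Answer: uklthkl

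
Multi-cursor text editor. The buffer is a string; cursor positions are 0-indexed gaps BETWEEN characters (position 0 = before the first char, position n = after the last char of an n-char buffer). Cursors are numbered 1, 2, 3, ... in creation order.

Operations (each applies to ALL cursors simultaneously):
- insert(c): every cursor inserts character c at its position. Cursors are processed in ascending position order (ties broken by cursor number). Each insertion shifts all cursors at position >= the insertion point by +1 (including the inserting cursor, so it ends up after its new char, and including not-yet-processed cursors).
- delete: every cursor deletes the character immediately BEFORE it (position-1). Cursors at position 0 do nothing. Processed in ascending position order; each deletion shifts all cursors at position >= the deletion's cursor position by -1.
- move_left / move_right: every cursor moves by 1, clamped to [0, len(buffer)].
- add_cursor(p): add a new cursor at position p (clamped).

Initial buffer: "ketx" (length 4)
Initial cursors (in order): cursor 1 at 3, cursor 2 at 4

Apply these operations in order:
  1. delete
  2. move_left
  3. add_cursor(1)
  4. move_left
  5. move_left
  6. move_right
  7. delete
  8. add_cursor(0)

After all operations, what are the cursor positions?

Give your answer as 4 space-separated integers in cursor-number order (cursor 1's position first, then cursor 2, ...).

After op 1 (delete): buffer="ke" (len 2), cursors c1@2 c2@2, authorship ..
After op 2 (move_left): buffer="ke" (len 2), cursors c1@1 c2@1, authorship ..
After op 3 (add_cursor(1)): buffer="ke" (len 2), cursors c1@1 c2@1 c3@1, authorship ..
After op 4 (move_left): buffer="ke" (len 2), cursors c1@0 c2@0 c3@0, authorship ..
After op 5 (move_left): buffer="ke" (len 2), cursors c1@0 c2@0 c3@0, authorship ..
After op 6 (move_right): buffer="ke" (len 2), cursors c1@1 c2@1 c3@1, authorship ..
After op 7 (delete): buffer="e" (len 1), cursors c1@0 c2@0 c3@0, authorship .
After op 8 (add_cursor(0)): buffer="e" (len 1), cursors c1@0 c2@0 c3@0 c4@0, authorship .

Answer: 0 0 0 0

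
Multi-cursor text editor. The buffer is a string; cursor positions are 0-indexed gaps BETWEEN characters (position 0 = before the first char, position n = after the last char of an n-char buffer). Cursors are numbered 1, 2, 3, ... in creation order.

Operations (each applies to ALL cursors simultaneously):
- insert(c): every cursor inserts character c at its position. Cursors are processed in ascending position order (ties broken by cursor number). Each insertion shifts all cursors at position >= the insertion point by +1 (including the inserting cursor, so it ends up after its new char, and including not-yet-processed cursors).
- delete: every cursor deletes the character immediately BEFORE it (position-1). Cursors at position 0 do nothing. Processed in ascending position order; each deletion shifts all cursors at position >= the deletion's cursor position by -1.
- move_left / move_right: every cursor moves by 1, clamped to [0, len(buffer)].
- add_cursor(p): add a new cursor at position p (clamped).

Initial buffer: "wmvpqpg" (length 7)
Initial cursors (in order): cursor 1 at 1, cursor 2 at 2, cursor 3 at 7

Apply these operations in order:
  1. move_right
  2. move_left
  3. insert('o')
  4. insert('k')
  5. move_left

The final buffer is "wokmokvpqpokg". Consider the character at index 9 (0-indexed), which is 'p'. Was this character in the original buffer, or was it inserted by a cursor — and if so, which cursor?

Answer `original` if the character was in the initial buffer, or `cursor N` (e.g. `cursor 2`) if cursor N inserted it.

After op 1 (move_right): buffer="wmvpqpg" (len 7), cursors c1@2 c2@3 c3@7, authorship .......
After op 2 (move_left): buffer="wmvpqpg" (len 7), cursors c1@1 c2@2 c3@6, authorship .......
After op 3 (insert('o')): buffer="womovpqpog" (len 10), cursors c1@2 c2@4 c3@9, authorship .1.2....3.
After op 4 (insert('k')): buffer="wokmokvpqpokg" (len 13), cursors c1@3 c2@6 c3@12, authorship .11.22....33.
After op 5 (move_left): buffer="wokmokvpqpokg" (len 13), cursors c1@2 c2@5 c3@11, authorship .11.22....33.
Authorship (.=original, N=cursor N): . 1 1 . 2 2 . . . . 3 3 .
Index 9: author = original

Answer: original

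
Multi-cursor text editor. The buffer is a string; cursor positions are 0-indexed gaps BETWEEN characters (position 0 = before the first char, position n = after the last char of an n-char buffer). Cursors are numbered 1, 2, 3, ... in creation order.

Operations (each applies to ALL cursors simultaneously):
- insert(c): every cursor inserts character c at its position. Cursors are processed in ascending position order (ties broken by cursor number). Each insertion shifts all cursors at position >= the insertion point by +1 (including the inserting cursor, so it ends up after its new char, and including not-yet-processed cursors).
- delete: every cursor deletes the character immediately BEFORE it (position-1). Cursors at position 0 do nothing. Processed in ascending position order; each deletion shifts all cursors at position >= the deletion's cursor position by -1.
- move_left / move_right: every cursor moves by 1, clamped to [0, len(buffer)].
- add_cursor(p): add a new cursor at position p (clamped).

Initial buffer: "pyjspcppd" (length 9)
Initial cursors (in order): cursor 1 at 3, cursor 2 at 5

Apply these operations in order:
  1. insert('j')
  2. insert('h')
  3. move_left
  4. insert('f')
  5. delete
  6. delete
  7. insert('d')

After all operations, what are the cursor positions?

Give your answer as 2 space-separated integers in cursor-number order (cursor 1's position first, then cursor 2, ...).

After op 1 (insert('j')): buffer="pyjjspjcppd" (len 11), cursors c1@4 c2@7, authorship ...1..2....
After op 2 (insert('h')): buffer="pyjjhspjhcppd" (len 13), cursors c1@5 c2@9, authorship ...11..22....
After op 3 (move_left): buffer="pyjjhspjhcppd" (len 13), cursors c1@4 c2@8, authorship ...11..22....
After op 4 (insert('f')): buffer="pyjjfhspjfhcppd" (len 15), cursors c1@5 c2@10, authorship ...111..222....
After op 5 (delete): buffer="pyjjhspjhcppd" (len 13), cursors c1@4 c2@8, authorship ...11..22....
After op 6 (delete): buffer="pyjhsphcppd" (len 11), cursors c1@3 c2@6, authorship ...1..2....
After op 7 (insert('d')): buffer="pyjdhspdhcppd" (len 13), cursors c1@4 c2@8, authorship ...11..22....

Answer: 4 8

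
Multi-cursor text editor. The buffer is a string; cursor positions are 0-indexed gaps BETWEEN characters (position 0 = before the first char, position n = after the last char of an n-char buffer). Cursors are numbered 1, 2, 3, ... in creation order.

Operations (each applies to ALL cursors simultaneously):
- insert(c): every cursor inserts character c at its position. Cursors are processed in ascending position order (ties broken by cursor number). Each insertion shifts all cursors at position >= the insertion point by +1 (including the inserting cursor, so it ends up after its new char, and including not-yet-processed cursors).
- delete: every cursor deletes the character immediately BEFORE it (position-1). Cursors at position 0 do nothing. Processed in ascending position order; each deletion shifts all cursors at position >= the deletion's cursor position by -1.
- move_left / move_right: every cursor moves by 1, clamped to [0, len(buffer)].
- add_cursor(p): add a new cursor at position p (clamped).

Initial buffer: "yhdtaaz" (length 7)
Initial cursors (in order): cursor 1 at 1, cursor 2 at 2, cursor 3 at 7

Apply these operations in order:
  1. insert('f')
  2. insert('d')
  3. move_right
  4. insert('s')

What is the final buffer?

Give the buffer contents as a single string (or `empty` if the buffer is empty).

Answer: yfdhsfddstaazfds

Derivation:
After op 1 (insert('f')): buffer="yfhfdtaazf" (len 10), cursors c1@2 c2@4 c3@10, authorship .1.2.....3
After op 2 (insert('d')): buffer="yfdhfddtaazfd" (len 13), cursors c1@3 c2@6 c3@13, authorship .11.22.....33
After op 3 (move_right): buffer="yfdhfddtaazfd" (len 13), cursors c1@4 c2@7 c3@13, authorship .11.22.....33
After op 4 (insert('s')): buffer="yfdhsfddstaazfds" (len 16), cursors c1@5 c2@9 c3@16, authorship .11.122.2....333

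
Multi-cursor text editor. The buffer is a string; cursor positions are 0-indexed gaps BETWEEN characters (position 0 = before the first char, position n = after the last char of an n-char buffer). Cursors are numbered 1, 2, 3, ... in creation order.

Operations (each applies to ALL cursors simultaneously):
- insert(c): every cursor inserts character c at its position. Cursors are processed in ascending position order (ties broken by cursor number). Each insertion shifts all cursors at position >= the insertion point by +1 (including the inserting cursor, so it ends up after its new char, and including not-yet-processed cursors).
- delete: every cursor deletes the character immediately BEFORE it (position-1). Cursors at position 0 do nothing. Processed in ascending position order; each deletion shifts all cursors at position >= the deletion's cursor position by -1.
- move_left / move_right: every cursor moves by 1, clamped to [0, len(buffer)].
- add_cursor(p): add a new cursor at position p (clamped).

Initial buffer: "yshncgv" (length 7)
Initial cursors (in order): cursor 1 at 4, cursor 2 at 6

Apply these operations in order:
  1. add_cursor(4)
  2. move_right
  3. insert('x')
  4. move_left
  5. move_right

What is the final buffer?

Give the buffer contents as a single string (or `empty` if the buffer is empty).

After op 1 (add_cursor(4)): buffer="yshncgv" (len 7), cursors c1@4 c3@4 c2@6, authorship .......
After op 2 (move_right): buffer="yshncgv" (len 7), cursors c1@5 c3@5 c2@7, authorship .......
After op 3 (insert('x')): buffer="yshncxxgvx" (len 10), cursors c1@7 c3@7 c2@10, authorship .....13..2
After op 4 (move_left): buffer="yshncxxgvx" (len 10), cursors c1@6 c3@6 c2@9, authorship .....13..2
After op 5 (move_right): buffer="yshncxxgvx" (len 10), cursors c1@7 c3@7 c2@10, authorship .....13..2

Answer: yshncxxgvx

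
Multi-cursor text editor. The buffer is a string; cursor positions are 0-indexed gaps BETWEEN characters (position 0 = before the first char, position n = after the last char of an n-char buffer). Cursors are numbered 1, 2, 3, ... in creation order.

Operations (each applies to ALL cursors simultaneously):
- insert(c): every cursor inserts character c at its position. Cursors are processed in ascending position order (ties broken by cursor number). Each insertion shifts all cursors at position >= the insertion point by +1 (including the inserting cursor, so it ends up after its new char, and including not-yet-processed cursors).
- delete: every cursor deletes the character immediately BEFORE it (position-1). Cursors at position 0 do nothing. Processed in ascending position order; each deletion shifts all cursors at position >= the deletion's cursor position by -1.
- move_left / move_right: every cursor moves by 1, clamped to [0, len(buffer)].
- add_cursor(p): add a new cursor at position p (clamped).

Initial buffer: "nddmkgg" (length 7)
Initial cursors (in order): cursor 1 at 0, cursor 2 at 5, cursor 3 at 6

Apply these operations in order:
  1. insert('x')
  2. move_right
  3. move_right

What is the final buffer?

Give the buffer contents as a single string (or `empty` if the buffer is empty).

After op 1 (insert('x')): buffer="xnddmkxgxg" (len 10), cursors c1@1 c2@7 c3@9, authorship 1.....2.3.
After op 2 (move_right): buffer="xnddmkxgxg" (len 10), cursors c1@2 c2@8 c3@10, authorship 1.....2.3.
After op 3 (move_right): buffer="xnddmkxgxg" (len 10), cursors c1@3 c2@9 c3@10, authorship 1.....2.3.

Answer: xnddmkxgxg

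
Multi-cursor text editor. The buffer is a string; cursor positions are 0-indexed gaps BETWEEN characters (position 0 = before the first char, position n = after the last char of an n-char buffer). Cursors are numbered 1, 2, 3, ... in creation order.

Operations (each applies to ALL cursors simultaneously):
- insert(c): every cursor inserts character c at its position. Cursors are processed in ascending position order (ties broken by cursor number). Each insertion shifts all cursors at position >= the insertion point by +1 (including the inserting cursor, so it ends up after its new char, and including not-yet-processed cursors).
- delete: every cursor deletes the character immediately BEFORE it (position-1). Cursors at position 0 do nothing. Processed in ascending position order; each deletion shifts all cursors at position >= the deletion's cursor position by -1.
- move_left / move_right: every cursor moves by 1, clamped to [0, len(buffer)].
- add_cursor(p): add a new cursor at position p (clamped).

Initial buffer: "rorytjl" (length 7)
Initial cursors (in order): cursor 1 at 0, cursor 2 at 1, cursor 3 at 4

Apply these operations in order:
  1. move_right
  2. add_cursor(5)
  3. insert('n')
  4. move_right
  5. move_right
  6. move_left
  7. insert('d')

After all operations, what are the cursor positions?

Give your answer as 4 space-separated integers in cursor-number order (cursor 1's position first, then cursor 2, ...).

Answer: 4 7 14 14

Derivation:
After op 1 (move_right): buffer="rorytjl" (len 7), cursors c1@1 c2@2 c3@5, authorship .......
After op 2 (add_cursor(5)): buffer="rorytjl" (len 7), cursors c1@1 c2@2 c3@5 c4@5, authorship .......
After op 3 (insert('n')): buffer="rnonrytnnjl" (len 11), cursors c1@2 c2@4 c3@9 c4@9, authorship .1.2...34..
After op 4 (move_right): buffer="rnonrytnnjl" (len 11), cursors c1@3 c2@5 c3@10 c4@10, authorship .1.2...34..
After op 5 (move_right): buffer="rnonrytnnjl" (len 11), cursors c1@4 c2@6 c3@11 c4@11, authorship .1.2...34..
After op 6 (move_left): buffer="rnonrytnnjl" (len 11), cursors c1@3 c2@5 c3@10 c4@10, authorship .1.2...34..
After op 7 (insert('d')): buffer="rnodnrdytnnjddl" (len 15), cursors c1@4 c2@7 c3@14 c4@14, authorship .1.12.2..34.34.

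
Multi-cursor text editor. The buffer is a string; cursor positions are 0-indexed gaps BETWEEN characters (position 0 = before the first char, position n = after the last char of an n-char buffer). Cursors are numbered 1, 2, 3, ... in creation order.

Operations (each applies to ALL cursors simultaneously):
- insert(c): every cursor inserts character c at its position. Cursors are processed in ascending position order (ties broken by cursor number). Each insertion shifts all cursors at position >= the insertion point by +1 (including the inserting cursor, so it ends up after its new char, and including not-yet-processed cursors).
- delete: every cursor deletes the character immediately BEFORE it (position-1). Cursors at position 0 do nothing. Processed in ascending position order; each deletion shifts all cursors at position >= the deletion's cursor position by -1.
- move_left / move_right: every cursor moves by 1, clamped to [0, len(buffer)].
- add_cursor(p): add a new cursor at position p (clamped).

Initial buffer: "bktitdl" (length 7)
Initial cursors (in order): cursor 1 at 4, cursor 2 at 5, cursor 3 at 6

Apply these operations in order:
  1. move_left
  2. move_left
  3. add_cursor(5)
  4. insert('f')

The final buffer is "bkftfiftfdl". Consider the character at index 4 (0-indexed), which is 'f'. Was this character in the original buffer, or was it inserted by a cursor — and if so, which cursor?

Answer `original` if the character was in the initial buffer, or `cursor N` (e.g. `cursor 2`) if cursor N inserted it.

Answer: cursor 2

Derivation:
After op 1 (move_left): buffer="bktitdl" (len 7), cursors c1@3 c2@4 c3@5, authorship .......
After op 2 (move_left): buffer="bktitdl" (len 7), cursors c1@2 c2@3 c3@4, authorship .......
After op 3 (add_cursor(5)): buffer="bktitdl" (len 7), cursors c1@2 c2@3 c3@4 c4@5, authorship .......
After op 4 (insert('f')): buffer="bkftfiftfdl" (len 11), cursors c1@3 c2@5 c3@7 c4@9, authorship ..1.2.3.4..
Authorship (.=original, N=cursor N): . . 1 . 2 . 3 . 4 . .
Index 4: author = 2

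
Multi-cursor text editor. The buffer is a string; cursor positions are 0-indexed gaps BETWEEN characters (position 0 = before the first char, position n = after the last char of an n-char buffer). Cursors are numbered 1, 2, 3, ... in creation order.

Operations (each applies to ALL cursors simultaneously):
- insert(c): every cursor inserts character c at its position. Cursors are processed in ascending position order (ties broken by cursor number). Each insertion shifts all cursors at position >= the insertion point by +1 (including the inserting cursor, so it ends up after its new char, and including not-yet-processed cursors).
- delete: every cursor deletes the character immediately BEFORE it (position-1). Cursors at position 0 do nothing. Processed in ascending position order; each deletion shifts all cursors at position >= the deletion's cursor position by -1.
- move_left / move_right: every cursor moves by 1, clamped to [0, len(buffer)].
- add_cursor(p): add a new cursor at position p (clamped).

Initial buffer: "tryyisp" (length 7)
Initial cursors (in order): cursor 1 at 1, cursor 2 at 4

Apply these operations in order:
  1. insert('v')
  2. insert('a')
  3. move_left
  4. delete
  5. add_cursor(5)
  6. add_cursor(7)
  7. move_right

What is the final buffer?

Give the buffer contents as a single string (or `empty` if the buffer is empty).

Answer: taryyaisp

Derivation:
After op 1 (insert('v')): buffer="tvryyvisp" (len 9), cursors c1@2 c2@6, authorship .1...2...
After op 2 (insert('a')): buffer="tvaryyvaisp" (len 11), cursors c1@3 c2@8, authorship .11...22...
After op 3 (move_left): buffer="tvaryyvaisp" (len 11), cursors c1@2 c2@7, authorship .11...22...
After op 4 (delete): buffer="taryyaisp" (len 9), cursors c1@1 c2@5, authorship .1...2...
After op 5 (add_cursor(5)): buffer="taryyaisp" (len 9), cursors c1@1 c2@5 c3@5, authorship .1...2...
After op 6 (add_cursor(7)): buffer="taryyaisp" (len 9), cursors c1@1 c2@5 c3@5 c4@7, authorship .1...2...
After op 7 (move_right): buffer="taryyaisp" (len 9), cursors c1@2 c2@6 c3@6 c4@8, authorship .1...2...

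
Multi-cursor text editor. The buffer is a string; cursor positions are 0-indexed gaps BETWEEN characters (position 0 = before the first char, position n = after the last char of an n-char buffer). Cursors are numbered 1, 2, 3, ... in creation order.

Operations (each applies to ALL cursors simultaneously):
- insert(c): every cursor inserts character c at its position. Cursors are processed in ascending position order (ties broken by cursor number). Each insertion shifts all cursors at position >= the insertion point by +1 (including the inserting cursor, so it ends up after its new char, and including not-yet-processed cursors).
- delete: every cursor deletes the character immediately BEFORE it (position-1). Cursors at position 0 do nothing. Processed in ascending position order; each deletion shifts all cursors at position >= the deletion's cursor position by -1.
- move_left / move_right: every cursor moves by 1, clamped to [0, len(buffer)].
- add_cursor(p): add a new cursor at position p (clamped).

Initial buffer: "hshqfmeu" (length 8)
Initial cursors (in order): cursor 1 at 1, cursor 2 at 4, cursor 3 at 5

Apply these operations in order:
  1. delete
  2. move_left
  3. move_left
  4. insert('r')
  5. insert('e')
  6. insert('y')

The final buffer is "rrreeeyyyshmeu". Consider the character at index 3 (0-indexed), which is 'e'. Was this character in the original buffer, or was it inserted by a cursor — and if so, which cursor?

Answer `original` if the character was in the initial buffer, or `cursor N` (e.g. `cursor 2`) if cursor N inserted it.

Answer: cursor 1

Derivation:
After op 1 (delete): buffer="shmeu" (len 5), cursors c1@0 c2@2 c3@2, authorship .....
After op 2 (move_left): buffer="shmeu" (len 5), cursors c1@0 c2@1 c3@1, authorship .....
After op 3 (move_left): buffer="shmeu" (len 5), cursors c1@0 c2@0 c3@0, authorship .....
After op 4 (insert('r')): buffer="rrrshmeu" (len 8), cursors c1@3 c2@3 c3@3, authorship 123.....
After op 5 (insert('e')): buffer="rrreeeshmeu" (len 11), cursors c1@6 c2@6 c3@6, authorship 123123.....
After op 6 (insert('y')): buffer="rrreeeyyyshmeu" (len 14), cursors c1@9 c2@9 c3@9, authorship 123123123.....
Authorship (.=original, N=cursor N): 1 2 3 1 2 3 1 2 3 . . . . .
Index 3: author = 1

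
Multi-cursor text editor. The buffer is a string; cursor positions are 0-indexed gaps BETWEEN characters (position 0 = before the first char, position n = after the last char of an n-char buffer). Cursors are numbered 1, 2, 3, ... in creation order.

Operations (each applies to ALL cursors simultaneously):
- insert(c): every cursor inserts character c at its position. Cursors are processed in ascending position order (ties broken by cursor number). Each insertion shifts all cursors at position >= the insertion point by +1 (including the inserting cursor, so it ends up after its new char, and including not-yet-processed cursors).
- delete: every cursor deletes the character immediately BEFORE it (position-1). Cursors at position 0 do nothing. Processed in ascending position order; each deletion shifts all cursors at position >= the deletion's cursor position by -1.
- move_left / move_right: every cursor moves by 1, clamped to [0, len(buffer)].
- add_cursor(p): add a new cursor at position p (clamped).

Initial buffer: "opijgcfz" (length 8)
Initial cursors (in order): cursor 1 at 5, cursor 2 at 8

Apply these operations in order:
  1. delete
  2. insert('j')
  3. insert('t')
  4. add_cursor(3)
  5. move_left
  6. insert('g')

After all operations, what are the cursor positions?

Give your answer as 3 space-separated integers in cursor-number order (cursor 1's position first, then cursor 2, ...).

Answer: 7 12 3

Derivation:
After op 1 (delete): buffer="opijcf" (len 6), cursors c1@4 c2@6, authorship ......
After op 2 (insert('j')): buffer="opijjcfj" (len 8), cursors c1@5 c2@8, authorship ....1..2
After op 3 (insert('t')): buffer="opijjtcfjt" (len 10), cursors c1@6 c2@10, authorship ....11..22
After op 4 (add_cursor(3)): buffer="opijjtcfjt" (len 10), cursors c3@3 c1@6 c2@10, authorship ....11..22
After op 5 (move_left): buffer="opijjtcfjt" (len 10), cursors c3@2 c1@5 c2@9, authorship ....11..22
After op 6 (insert('g')): buffer="opgijjgtcfjgt" (len 13), cursors c3@3 c1@7 c2@12, authorship ..3..111..222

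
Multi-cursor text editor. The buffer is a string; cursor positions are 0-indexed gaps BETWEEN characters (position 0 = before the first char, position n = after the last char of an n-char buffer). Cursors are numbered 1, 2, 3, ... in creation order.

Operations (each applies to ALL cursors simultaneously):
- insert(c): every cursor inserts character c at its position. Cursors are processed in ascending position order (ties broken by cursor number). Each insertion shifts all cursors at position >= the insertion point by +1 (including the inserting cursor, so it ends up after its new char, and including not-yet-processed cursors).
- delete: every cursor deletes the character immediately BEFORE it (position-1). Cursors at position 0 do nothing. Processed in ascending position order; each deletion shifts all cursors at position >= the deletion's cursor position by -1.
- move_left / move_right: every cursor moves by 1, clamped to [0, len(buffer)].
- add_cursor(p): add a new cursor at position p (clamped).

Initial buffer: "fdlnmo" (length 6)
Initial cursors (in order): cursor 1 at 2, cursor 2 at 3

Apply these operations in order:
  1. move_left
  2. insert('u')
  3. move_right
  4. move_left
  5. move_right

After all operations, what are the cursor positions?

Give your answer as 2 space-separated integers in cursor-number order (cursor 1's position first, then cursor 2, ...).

Answer: 3 5

Derivation:
After op 1 (move_left): buffer="fdlnmo" (len 6), cursors c1@1 c2@2, authorship ......
After op 2 (insert('u')): buffer="fudulnmo" (len 8), cursors c1@2 c2@4, authorship .1.2....
After op 3 (move_right): buffer="fudulnmo" (len 8), cursors c1@3 c2@5, authorship .1.2....
After op 4 (move_left): buffer="fudulnmo" (len 8), cursors c1@2 c2@4, authorship .1.2....
After op 5 (move_right): buffer="fudulnmo" (len 8), cursors c1@3 c2@5, authorship .1.2....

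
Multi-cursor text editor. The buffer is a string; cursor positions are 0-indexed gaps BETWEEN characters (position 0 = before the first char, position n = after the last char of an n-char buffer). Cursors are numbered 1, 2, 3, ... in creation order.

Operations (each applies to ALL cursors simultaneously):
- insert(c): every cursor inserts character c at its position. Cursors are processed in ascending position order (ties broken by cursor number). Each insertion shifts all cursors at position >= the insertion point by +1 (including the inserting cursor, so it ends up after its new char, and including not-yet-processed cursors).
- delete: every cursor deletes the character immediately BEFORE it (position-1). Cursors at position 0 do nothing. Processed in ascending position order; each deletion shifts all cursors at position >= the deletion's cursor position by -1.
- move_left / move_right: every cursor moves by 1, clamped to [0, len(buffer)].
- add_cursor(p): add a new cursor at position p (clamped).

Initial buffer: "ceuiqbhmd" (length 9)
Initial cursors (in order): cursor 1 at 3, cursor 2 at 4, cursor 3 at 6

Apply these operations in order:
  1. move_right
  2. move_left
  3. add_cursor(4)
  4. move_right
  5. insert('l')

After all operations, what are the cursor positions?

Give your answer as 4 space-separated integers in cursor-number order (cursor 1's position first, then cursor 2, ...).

Answer: 5 8 11 8

Derivation:
After op 1 (move_right): buffer="ceuiqbhmd" (len 9), cursors c1@4 c2@5 c3@7, authorship .........
After op 2 (move_left): buffer="ceuiqbhmd" (len 9), cursors c1@3 c2@4 c3@6, authorship .........
After op 3 (add_cursor(4)): buffer="ceuiqbhmd" (len 9), cursors c1@3 c2@4 c4@4 c3@6, authorship .........
After op 4 (move_right): buffer="ceuiqbhmd" (len 9), cursors c1@4 c2@5 c4@5 c3@7, authorship .........
After op 5 (insert('l')): buffer="ceuilqllbhlmd" (len 13), cursors c1@5 c2@8 c4@8 c3@11, authorship ....1.24..3..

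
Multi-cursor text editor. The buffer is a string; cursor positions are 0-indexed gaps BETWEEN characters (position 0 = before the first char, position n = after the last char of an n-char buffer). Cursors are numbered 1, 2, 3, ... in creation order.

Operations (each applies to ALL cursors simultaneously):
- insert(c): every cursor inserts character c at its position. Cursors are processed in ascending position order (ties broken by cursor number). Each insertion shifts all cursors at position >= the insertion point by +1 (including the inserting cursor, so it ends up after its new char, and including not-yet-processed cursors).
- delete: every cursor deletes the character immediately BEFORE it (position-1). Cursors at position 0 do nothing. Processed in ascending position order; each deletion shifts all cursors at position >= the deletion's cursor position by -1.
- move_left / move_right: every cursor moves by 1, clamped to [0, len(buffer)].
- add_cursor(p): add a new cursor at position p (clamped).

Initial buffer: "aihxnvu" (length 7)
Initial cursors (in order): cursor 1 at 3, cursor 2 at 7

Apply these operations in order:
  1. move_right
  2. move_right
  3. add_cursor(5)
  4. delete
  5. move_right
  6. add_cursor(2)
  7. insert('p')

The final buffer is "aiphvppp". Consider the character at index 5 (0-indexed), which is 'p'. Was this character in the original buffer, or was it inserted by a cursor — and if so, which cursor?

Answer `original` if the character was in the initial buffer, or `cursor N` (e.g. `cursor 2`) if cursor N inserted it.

After op 1 (move_right): buffer="aihxnvu" (len 7), cursors c1@4 c2@7, authorship .......
After op 2 (move_right): buffer="aihxnvu" (len 7), cursors c1@5 c2@7, authorship .......
After op 3 (add_cursor(5)): buffer="aihxnvu" (len 7), cursors c1@5 c3@5 c2@7, authorship .......
After op 4 (delete): buffer="aihv" (len 4), cursors c1@3 c3@3 c2@4, authorship ....
After op 5 (move_right): buffer="aihv" (len 4), cursors c1@4 c2@4 c3@4, authorship ....
After op 6 (add_cursor(2)): buffer="aihv" (len 4), cursors c4@2 c1@4 c2@4 c3@4, authorship ....
After op 7 (insert('p')): buffer="aiphvppp" (len 8), cursors c4@3 c1@8 c2@8 c3@8, authorship ..4..123
Authorship (.=original, N=cursor N): . . 4 . . 1 2 3
Index 5: author = 1

Answer: cursor 1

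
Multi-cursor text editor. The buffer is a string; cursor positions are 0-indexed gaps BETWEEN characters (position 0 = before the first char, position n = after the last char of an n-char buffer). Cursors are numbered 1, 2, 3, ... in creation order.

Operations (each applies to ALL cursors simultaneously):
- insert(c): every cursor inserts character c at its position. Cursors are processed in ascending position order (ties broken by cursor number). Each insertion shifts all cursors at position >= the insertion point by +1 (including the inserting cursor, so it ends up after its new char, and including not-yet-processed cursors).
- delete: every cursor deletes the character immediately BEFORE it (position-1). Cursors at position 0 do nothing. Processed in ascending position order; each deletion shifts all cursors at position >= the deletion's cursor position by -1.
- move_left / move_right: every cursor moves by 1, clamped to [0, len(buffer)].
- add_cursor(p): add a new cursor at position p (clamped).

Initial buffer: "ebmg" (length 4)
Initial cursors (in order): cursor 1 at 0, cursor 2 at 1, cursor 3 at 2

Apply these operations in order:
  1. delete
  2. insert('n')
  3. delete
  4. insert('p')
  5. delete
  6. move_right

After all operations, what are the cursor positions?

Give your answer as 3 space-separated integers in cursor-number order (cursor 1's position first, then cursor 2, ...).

After op 1 (delete): buffer="mg" (len 2), cursors c1@0 c2@0 c3@0, authorship ..
After op 2 (insert('n')): buffer="nnnmg" (len 5), cursors c1@3 c2@3 c3@3, authorship 123..
After op 3 (delete): buffer="mg" (len 2), cursors c1@0 c2@0 c3@0, authorship ..
After op 4 (insert('p')): buffer="pppmg" (len 5), cursors c1@3 c2@3 c3@3, authorship 123..
After op 5 (delete): buffer="mg" (len 2), cursors c1@0 c2@0 c3@0, authorship ..
After op 6 (move_right): buffer="mg" (len 2), cursors c1@1 c2@1 c3@1, authorship ..

Answer: 1 1 1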